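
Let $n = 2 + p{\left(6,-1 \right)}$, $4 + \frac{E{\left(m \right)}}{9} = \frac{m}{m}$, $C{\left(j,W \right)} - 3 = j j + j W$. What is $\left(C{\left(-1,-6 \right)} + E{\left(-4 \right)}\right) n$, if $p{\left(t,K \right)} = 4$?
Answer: $-102$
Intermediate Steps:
$C{\left(j,W \right)} = 3 + j^{2} + W j$ ($C{\left(j,W \right)} = 3 + \left(j j + j W\right) = 3 + \left(j^{2} + W j\right) = 3 + j^{2} + W j$)
$E{\left(m \right)} = -27$ ($E{\left(m \right)} = -36 + 9 \frac{m}{m} = -36 + 9 \cdot 1 = -36 + 9 = -27$)
$n = 6$ ($n = 2 + 4 = 6$)
$\left(C{\left(-1,-6 \right)} + E{\left(-4 \right)}\right) n = \left(\left(3 + \left(-1\right)^{2} - -6\right) - 27\right) 6 = \left(\left(3 + 1 + 6\right) - 27\right) 6 = \left(10 - 27\right) 6 = \left(-17\right) 6 = -102$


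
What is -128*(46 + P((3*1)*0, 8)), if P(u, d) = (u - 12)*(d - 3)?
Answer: 1792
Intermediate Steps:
P(u, d) = (-12 + u)*(-3 + d)
-128*(46 + P((3*1)*0, 8)) = -128*(46 + (36 - 12*8 - 3*3*1*0 + 8*((3*1)*0))) = -128*(46 + (36 - 96 - 9*0 + 8*(3*0))) = -128*(46 + (36 - 96 - 3*0 + 8*0)) = -128*(46 + (36 - 96 + 0 + 0)) = -128*(46 - 60) = -128*(-14) = 1792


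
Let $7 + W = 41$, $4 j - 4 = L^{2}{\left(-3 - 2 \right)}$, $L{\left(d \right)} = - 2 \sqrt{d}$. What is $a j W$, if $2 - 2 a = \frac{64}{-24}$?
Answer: $- \frac{952}{3} \approx -317.33$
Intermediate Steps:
$j = -4$ ($j = 1 + \frac{\left(- 2 \sqrt{-3 - 2}\right)^{2}}{4} = 1 + \frac{\left(- 2 \sqrt{-5}\right)^{2}}{4} = 1 + \frac{\left(- 2 i \sqrt{5}\right)^{2}}{4} = 1 + \frac{1}{4} \left(-20\right) = 1 - 5 = -4$)
$W = 34$ ($W = -7 + 41 = 34$)
$a = \frac{7}{3}$ ($a = 1 - \frac{64 \frac{1}{-24}}{2} = 1 - \frac{64 \left(- \frac{1}{24}\right)}{2} = 1 - - \frac{4}{3} = 1 + \frac{4}{3} = \frac{7}{3} \approx 2.3333$)
$a j W = \frac{7}{3} \left(-4\right) 34 = \left(- \frac{28}{3}\right) 34 = - \frac{952}{3}$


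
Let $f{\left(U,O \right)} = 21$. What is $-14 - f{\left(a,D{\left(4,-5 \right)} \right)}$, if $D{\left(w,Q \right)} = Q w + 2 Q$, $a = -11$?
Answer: $-35$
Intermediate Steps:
$D{\left(w,Q \right)} = 2 Q + Q w$
$-14 - f{\left(a,D{\left(4,-5 \right)} \right)} = -14 - 21 = -35$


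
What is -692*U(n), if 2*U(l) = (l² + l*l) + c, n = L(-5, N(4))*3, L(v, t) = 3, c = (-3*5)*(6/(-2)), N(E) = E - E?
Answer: -71622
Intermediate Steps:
N(E) = 0
c = 45 (c = -90*(-1)/2 = -15*(-3) = 45)
n = 9 (n = 3*3 = 9)
U(l) = 45/2 + l² (U(l) = ((l² + l*l) + 45)/2 = ((l² + l²) + 45)/2 = (2*l² + 45)/2 = (45 + 2*l²)/2 = 45/2 + l²)
-692*U(n) = -692*(45/2 + 9²) = -692*(45/2 + 81) = -692*207/2 = -71622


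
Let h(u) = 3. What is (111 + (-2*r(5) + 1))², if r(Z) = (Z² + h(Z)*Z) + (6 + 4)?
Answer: 144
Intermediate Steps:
r(Z) = 10 + Z² + 3*Z (r(Z) = (Z² + 3*Z) + (6 + 4) = (Z² + 3*Z) + 10 = 10 + Z² + 3*Z)
(111 + (-2*r(5) + 1))² = (111 + (-2*(10 + 5² + 3*5) + 1))² = (111 + (-2*(10 + 25 + 15) + 1))² = (111 + (-2*50 + 1))² = (111 + (-100 + 1))² = (111 - 99)² = 12² = 144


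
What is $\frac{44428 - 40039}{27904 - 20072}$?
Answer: $\frac{399}{712} \approx 0.56039$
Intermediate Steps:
$\frac{44428 - 40039}{27904 - 20072} = \frac{4389}{7832} = 4389 \cdot \frac{1}{7832} = \frac{399}{712}$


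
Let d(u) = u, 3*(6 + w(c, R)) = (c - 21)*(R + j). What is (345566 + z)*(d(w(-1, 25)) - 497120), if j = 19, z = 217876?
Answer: -280283471644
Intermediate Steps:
w(c, R) = -6 + (-21 + c)*(19 + R)/3 (w(c, R) = -6 + ((c - 21)*(R + 19))/3 = -6 + ((-21 + c)*(19 + R))/3 = -6 + (-21 + c)*(19 + R)/3)
(345566 + z)*(d(w(-1, 25)) - 497120) = (345566 + 217876)*((-139 - 7*25 + (19/3)*(-1) + (⅓)*25*(-1)) - 497120) = 563442*((-139 - 175 - 19/3 - 25/3) - 497120) = 563442*(-986/3 - 497120) = 563442*(-1492346/3) = -280283471644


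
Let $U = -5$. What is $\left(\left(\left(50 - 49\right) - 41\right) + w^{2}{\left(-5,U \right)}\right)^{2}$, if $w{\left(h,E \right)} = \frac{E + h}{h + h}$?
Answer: $1521$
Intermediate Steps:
$w{\left(h,E \right)} = \frac{E + h}{2 h}$
$\left(\left(\left(50 - 49\right) - 41\right) + w^{2}{\left(-5,U \right)}\right)^{2} = \left(\left(\left(50 - 49\right) - 41\right) + \left(\frac{-5 - 5}{2 \left(-5\right)}\right)^{2}\right)^{2} = \left(\left(1 - 41\right) + \left(\frac{1}{2} \left(- \frac{1}{5}\right) \left(-10\right)\right)^{2}\right)^{2} = \left(-40 + 1^{2}\right)^{2} = \left(-40 + 1\right)^{2} = \left(-39\right)^{2} = 1521$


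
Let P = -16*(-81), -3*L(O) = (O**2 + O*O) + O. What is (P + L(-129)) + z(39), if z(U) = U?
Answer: -9716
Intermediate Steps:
L(O) = -2*O**2/3 - O/3 (L(O) = -((O**2 + O*O) + O)/3 = -((O**2 + O**2) + O)/3 = -(2*O**2 + O)/3 = -(O + 2*O**2)/3 = -2*O**2/3 - O/3)
P = 1296
(P + L(-129)) + z(39) = (1296 - 1/3*(-129)*(1 + 2*(-129))) + 39 = (1296 - 1/3*(-129)*(1 - 258)) + 39 = (1296 - 1/3*(-129)*(-257)) + 39 = (1296 - 11051) + 39 = -9755 + 39 = -9716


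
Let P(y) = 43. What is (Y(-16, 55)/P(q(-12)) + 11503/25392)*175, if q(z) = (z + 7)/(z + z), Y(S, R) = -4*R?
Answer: -891031925/1091856 ≈ -816.07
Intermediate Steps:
q(z) = (7 + z)/(2*z) (q(z) = (7 + z)/((2*z)) = (7 + z)*(1/(2*z)) = (7 + z)/(2*z))
(Y(-16, 55)/P(q(-12)) + 11503/25392)*175 = (-4*55/43 + 11503/25392)*175 = (-220*1/43 + 11503*(1/25392))*175 = (-220/43 + 11503/25392)*175 = -5091611/1091856*175 = -891031925/1091856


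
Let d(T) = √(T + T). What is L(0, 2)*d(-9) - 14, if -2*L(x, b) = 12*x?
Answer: -14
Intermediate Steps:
d(T) = √2*√T (d(T) = √(2*T) = √2*√T)
L(x, b) = -6*x
L(0, 2)*d(-9) - 14 = (-6*0)*(√2*√(-9)) - 14 = 0*(√2*(3*I)) - 14 = 0*(3*I*√2) - 14 = 0 - 14 = -14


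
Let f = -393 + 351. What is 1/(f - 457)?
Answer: -1/499 ≈ -0.0020040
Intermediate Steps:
f = -42
1/(f - 457) = 1/(-42 - 457) = 1/(-499) = -1/499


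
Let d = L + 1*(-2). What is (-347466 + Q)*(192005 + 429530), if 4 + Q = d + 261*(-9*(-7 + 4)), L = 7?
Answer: -211581701630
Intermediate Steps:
d = 5 (d = 7 + 1*(-2) = 7 - 2 = 5)
Q = 7048 (Q = -4 + (5 + 261*(-9*(-7 + 4))) = -4 + (5 + 261*(-9*(-3))) = -4 + (5 + 261*27) = -4 + (5 + 7047) = -4 + 7052 = 7048)
(-347466 + Q)*(192005 + 429530) = (-347466 + 7048)*(192005 + 429530) = -340418*621535 = -211581701630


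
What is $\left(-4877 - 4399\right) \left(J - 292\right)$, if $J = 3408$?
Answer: $-28904016$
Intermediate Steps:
$\left(-4877 - 4399\right) \left(J - 292\right) = \left(-4877 - 4399\right) \left(3408 - 292\right) = \left(-9276\right) 3116 = -28904016$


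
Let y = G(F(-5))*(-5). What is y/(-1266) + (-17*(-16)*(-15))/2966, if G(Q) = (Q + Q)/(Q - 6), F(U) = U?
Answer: -14167445/10326129 ≈ -1.3720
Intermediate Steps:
G(Q) = 2*Q/(-6 + Q) (G(Q) = (2*Q)/(-6 + Q) = 2*Q/(-6 + Q))
y = -50/11 (y = (2*(-5)/(-6 - 5))*(-5) = (2*(-5)/(-11))*(-5) = (2*(-5)*(-1/11))*(-5) = (10/11)*(-5) = -50/11 ≈ -4.5455)
y/(-1266) + (-17*(-16)*(-15))/2966 = -50/11/(-1266) + (-17*(-16)*(-15))/2966 = -50/11*(-1/1266) + (272*(-15))*(1/2966) = 25/6963 - 4080*1/2966 = 25/6963 - 2040/1483 = -14167445/10326129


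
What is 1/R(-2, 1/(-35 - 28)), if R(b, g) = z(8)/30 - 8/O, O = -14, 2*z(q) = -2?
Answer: 210/113 ≈ 1.8584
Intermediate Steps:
z(q) = -1 (z(q) = (½)*(-2) = -1)
R(b, g) = 113/210 (R(b, g) = -1/30 - 8/(-14) = -1*1/30 - 8*(-1/14) = -1/30 + 4/7 = 113/210)
1/R(-2, 1/(-35 - 28)) = 1/(113/210) = 210/113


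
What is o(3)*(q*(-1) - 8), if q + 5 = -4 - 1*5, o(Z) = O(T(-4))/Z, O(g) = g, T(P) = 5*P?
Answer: -40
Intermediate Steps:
o(Z) = -20/Z (o(Z) = (5*(-4))/Z = -20/Z)
q = -14 (q = -5 + (-4 - 1*5) = -5 + (-4 - 5) = -5 - 9 = -14)
o(3)*(q*(-1) - 8) = (-20/3)*(-14*(-1) - 8) = (-20*1/3)*(14 - 8) = -20/3*6 = -40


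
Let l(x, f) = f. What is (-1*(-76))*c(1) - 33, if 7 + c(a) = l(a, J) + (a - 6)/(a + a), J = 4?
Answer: -451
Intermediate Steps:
c(a) = -3 + (-6 + a)/(2*a) (c(a) = -7 + (4 + (a - 6)/(a + a)) = -7 + (4 + (-6 + a)/((2*a))) = -7 + (4 + (-6 + a)*(1/(2*a))) = -7 + (4 + (-6 + a)/(2*a)) = -3 + (-6 + a)/(2*a))
(-1*(-76))*c(1) - 33 = (-1*(-76))*(-5/2 - 3/1) - 33 = 76*(-5/2 - 3*1) - 33 = 76*(-5/2 - 3) - 33 = 76*(-11/2) - 33 = -418 - 33 = -451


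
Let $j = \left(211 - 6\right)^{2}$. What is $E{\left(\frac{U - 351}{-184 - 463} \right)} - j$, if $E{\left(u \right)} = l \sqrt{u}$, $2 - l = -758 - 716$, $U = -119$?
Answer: $-42025 + \frac{1476 \sqrt{304090}}{647} \approx -40767.0$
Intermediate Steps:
$l = 1476$ ($l = 2 - \left(-758 - 716\right) = 2 - -1474 = 2 + 1474 = 1476$)
$j = 42025$ ($j = 205^{2} = 42025$)
$E{\left(u \right)} = 1476 \sqrt{u}$
$E{\left(\frac{U - 351}{-184 - 463} \right)} - j = 1476 \sqrt{\frac{-119 - 351}{-184 - 463}} - 42025 = 1476 \sqrt{\frac{-119 - 351}{-647}} - 42025 = 1476 \sqrt{\left(-119 - 351\right) \left(- \frac{1}{647}\right)} - 42025 = 1476 \sqrt{\left(-470\right) \left(- \frac{1}{647}\right)} - 42025 = 1476 \sqrt{\frac{470}{647}} - 42025 = 1476 \frac{\sqrt{304090}}{647} - 42025 = \frac{1476 \sqrt{304090}}{647} - 42025 = -42025 + \frac{1476 \sqrt{304090}}{647}$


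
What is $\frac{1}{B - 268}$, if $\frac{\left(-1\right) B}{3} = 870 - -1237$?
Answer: $- \frac{1}{6589} \approx -0.00015177$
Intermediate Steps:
$B = -6321$ ($B = - 3 \left(870 - -1237\right) = - 3 \left(870 + 1237\right) = \left(-3\right) 2107 = -6321$)
$\frac{1}{B - 268} = \frac{1}{-6321 - 268} = \frac{1}{-6589} = - \frac{1}{6589}$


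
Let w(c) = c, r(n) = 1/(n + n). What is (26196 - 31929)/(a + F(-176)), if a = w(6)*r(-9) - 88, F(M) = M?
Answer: 1323/61 ≈ 21.689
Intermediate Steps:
r(n) = 1/(2*n)
a = -265/3 (a = 6*((½)/(-9)) - 88 = 6*((½)*(-⅑)) - 88 = 6*(-1/18) - 88 = -⅓ - 88 = -265/3 ≈ -88.333)
(26196 - 31929)/(a + F(-176)) = (26196 - 31929)/(-265/3 - 176) = -5733/(-793/3) = -5733*(-3/793) = 1323/61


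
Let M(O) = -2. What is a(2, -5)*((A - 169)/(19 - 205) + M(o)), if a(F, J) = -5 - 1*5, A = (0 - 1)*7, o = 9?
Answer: 980/93 ≈ 10.538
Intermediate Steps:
A = -7 (A = -1*7 = -7)
a(F, J) = -10 (a(F, J) = -5 - 5 = -10)
a(2, -5)*((A - 169)/(19 - 205) + M(o)) = -10*((-7 - 169)/(19 - 205) - 2) = -10*(-176/(-186) - 2) = -10*(-176*(-1/186) - 2) = -10*(88/93 - 2) = -10*(-98/93) = 980/93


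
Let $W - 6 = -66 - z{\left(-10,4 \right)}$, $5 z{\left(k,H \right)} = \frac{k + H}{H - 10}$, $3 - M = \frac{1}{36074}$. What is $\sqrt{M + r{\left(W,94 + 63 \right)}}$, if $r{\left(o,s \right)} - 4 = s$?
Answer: $\frac{\sqrt{213418653990}}{36074} \approx 12.806$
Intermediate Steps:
$M = \frac{108221}{36074}$ ($M = 3 - \frac{1}{36074} = \frac{108221}{36074} \approx 3.0$)
$z{\left(k,H \right)} = \frac{H + k}{5 \left(-10 + H\right)}$ ($z{\left(k,H \right)} = \frac{\left(k + H\right) \frac{1}{H - 10}}{5} = \frac{\left(H + k\right) \frac{1}{-10 + H}}{5} = \frac{\frac{1}{-10 + H} \left(H + k\right)}{5} = \frac{H + k}{5 \left(-10 + H\right)}$)
$W = - \frac{301}{5}$ ($W = 6 - \left(66 + \frac{4 - 10}{5 \left(-10 + 4\right)}\right) = 6 - \left(66 + \frac{1}{5} \frac{1}{-6} \left(-6\right)\right) = 6 - \left(66 + \frac{1}{5} \left(- \frac{1}{6}\right) \left(-6\right)\right) = 6 - \frac{331}{5} = - \frac{301}{5} \approx -60.2$)
$r{\left(o,s \right)} = 4 + s$
$\sqrt{M + r{\left(W,94 + 63 \right)}} = \sqrt{\frac{108221}{36074} + \left(4 + \left(94 + 63\right)\right)} = \sqrt{\frac{108221}{36074} + \left(4 + 157\right)} = \sqrt{\frac{108221}{36074} + 161} = \sqrt{\frac{5916135}{36074}} = \frac{\sqrt{213418653990}}{36074}$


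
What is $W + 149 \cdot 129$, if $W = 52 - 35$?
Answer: $19238$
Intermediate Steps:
$W = 17$
$W + 149 \cdot 129 = 17 + 149 \cdot 129 = 17 + 19221 = 19238$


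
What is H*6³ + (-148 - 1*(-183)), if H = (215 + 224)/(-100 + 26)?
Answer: -46117/37 ≈ -1246.4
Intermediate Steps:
H = -439/74 (H = 439/(-74) = 439*(-1/74) = -439/74 ≈ -5.9324)
H*6³ + (-148 - 1*(-183)) = -439/74*6³ + (-148 - 1*(-183)) = -439/74*216 + (-148 + 183) = -47412/37 + 35 = -46117/37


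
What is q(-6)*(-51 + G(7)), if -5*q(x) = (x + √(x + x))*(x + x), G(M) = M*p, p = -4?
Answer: 5688/5 - 1896*I*√3/5 ≈ 1137.6 - 656.79*I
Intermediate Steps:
G(M) = -4*M (G(M) = M*(-4) = -4*M)
q(x) = -2*x*(x + √2*√x)/5 (q(x) = -(x + √(x + x))*(x + x)/5 = -(x + √(2*x))*2*x/5 = -(x + √2*√x)*2*x/5 = -2*x*(x + √2*√x)/5)
q(-6)*(-51 + G(7)) = (-⅖*(-6)² - 2*√2*(-6)^(3/2)/5)*(-51 - 4*7) = (-⅖*36 - 2*√2*(-6*I*√6)/5)*(-51 - 28) = (-72/5 + 24*I*√3/5)*(-79) = 5688/5 - 1896*I*√3/5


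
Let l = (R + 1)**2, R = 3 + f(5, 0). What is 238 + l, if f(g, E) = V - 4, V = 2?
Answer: 242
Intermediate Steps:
f(g, E) = -2 (f(g, E) = 2 - 4 = -2)
R = 1 (R = 3 - 2 = 1)
l = 4 (l = (1 + 1)**2 = 2**2 = 4)
238 + l = 238 + 4 = 242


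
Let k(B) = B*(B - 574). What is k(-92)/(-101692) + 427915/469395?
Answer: 12094067/39125997 ≈ 0.30911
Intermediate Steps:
k(B) = B*(-574 + B)
k(-92)/(-101692) + 427915/469395 = -92*(-574 - 92)/(-101692) + 427915/469395 = -92*(-666)*(-1/101692) + 427915*(1/469395) = 61272*(-1/101692) + 1403/1539 = -15318/25423 + 1403/1539 = 12094067/39125997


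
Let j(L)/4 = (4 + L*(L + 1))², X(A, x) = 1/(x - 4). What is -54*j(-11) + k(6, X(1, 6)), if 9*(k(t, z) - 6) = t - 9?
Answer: -8421391/3 ≈ -2.8071e+6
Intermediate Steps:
X(A, x) = 1/(-4 + x)
k(t, z) = 5 + t/9 (k(t, z) = 6 + (t - 9)/9 = 6 + (-9 + t)/9 = 6 + (-1 + t/9) = 5 + t/9)
j(L) = 4*(4 + L*(1 + L))² (j(L) = 4*(4 + L*(L + 1))² = 4*(4 + L*(1 + L))²)
-54*j(-11) + k(6, X(1, 6)) = -216*(4 - 11 + (-11)²)² + (5 + (⅑)*6) = -216*(4 - 11 + 121)² + (5 + ⅔) = -216*114² + 17/3 = -216*12996 + 17/3 = -54*51984 + 17/3 = -2807136 + 17/3 = -8421391/3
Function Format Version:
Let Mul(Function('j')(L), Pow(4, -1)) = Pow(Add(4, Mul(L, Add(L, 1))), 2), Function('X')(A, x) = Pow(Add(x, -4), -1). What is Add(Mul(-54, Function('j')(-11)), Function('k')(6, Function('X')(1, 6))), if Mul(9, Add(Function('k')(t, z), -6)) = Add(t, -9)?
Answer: Rational(-8421391, 3) ≈ -2.8071e+6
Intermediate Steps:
Function('X')(A, x) = Pow(Add(-4, x), -1)
Function('k')(t, z) = Add(5, Mul(Rational(1, 9), t)) (Function('k')(t, z) = Add(6, Mul(Rational(1, 9), Add(t, -9))) = Add(6, Mul(Rational(1, 9), Add(-9, t))) = Add(6, Add(-1, Mul(Rational(1, 9), t))) = Add(5, Mul(Rational(1, 9), t)))
Function('j')(L) = Mul(4, Pow(Add(4, Mul(L, Add(1, L))), 2)) (Function('j')(L) = Mul(4, Pow(Add(4, Mul(L, Add(L, 1))), 2)) = Mul(4, Pow(Add(4, Mul(L, Add(1, L))), 2)))
Add(Mul(-54, Function('j')(-11)), Function('k')(6, Function('X')(1, 6))) = Add(Mul(-54, Mul(4, Pow(Add(4, -11, Pow(-11, 2)), 2))), Add(5, Mul(Rational(1, 9), 6))) = Add(Mul(-54, Mul(4, Pow(Add(4, -11, 121), 2))), Add(5, Rational(2, 3))) = Add(Mul(-54, Mul(4, Pow(114, 2))), Rational(17, 3)) = Add(Mul(-54, Mul(4, 12996)), Rational(17, 3)) = Add(Mul(-54, 51984), Rational(17, 3)) = Add(-2807136, Rational(17, 3)) = Rational(-8421391, 3)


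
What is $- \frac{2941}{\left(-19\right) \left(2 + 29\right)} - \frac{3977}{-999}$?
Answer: $\frac{5280512}{588411} \approx 8.9742$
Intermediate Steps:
$- \frac{2941}{\left(-19\right) \left(2 + 29\right)} - \frac{3977}{-999} = - \frac{2941}{\left(-19\right) 31} - - \frac{3977}{999} = - \frac{2941}{-589} + \frac{3977}{999} = \left(-2941\right) \left(- \frac{1}{589}\right) + \frac{3977}{999} = \frac{2941}{589} + \frac{3977}{999} = \frac{5280512}{588411}$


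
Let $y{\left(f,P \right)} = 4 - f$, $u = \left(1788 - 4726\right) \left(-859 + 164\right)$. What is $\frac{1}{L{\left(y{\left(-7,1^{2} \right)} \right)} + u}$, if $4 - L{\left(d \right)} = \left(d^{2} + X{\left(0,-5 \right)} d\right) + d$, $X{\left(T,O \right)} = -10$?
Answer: $\frac{1}{2041892} \approx 4.8974 \cdot 10^{-7}$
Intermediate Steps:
$u = 2041910$ ($u = \left(-2938\right) \left(-695\right) = 2041910$)
$L{\left(d \right)} = 4 - d^{2} + 9 d$ ($L{\left(d \right)} = 4 - \left(\left(d^{2} - 10 d\right) + d\right) = 4 - \left(d^{2} - 9 d\right) = 4 - d^{2} + 9 d$)
$\frac{1}{L{\left(y{\left(-7,1^{2} \right)} \right)} + u} = \frac{1}{\left(4 - \left(4 - -7\right)^{2} + 9 \left(4 - -7\right)\right) + 2041910} = \frac{1}{\left(4 - \left(4 + 7\right)^{2} + 9 \left(4 + 7\right)\right) + 2041910} = \frac{1}{\left(4 - 11^{2} + 9 \cdot 11\right) + 2041910} = \frac{1}{\left(4 - 121 + 99\right) + 2041910} = \frac{1}{-18 + 2041910} = \frac{1}{2041892}$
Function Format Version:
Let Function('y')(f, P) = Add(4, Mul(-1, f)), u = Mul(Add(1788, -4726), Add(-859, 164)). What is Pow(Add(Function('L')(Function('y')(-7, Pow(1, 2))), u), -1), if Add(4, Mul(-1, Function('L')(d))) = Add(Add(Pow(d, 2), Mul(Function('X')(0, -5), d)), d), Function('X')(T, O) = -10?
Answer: Rational(1, 2041892) ≈ 4.8974e-7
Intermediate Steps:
u = 2041910 (u = Mul(-2938, -695) = 2041910)
Function('L')(d) = Add(4, Mul(-1, Pow(d, 2)), Mul(9, d)) (Function('L')(d) = Add(4, Mul(-1, Add(Add(Pow(d, 2), Mul(-10, d)), d))) = Add(4, Mul(-1, Add(Pow(d, 2), Mul(-9, d)))) = Add(4, Add(Mul(-1, Pow(d, 2)), Mul(9, d))) = Add(4, Mul(-1, Pow(d, 2)), Mul(9, d)))
Pow(Add(Function('L')(Function('y')(-7, Pow(1, 2))), u), -1) = Pow(Add(Add(4, Mul(-1, Pow(Add(4, Mul(-1, -7)), 2)), Mul(9, Add(4, Mul(-1, -7)))), 2041910), -1) = Pow(Add(Add(4, Mul(-1, Pow(Add(4, 7), 2)), Mul(9, Add(4, 7))), 2041910), -1) = Pow(Add(Add(4, Mul(-1, Pow(11, 2)), Mul(9, 11)), 2041910), -1) = Pow(Add(Add(4, Mul(-1, 121), 99), 2041910), -1) = Pow(Add(Add(4, -121, 99), 2041910), -1) = Pow(Add(-18, 2041910), -1) = Pow(2041892, -1) = Rational(1, 2041892)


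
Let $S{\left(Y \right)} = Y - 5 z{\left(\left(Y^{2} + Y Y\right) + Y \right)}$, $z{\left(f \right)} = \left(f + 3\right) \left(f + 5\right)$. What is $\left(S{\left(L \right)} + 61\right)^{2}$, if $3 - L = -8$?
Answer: $109010908224$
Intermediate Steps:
$L = 11$ ($L = 3 - -8 = 3 + 8 = 11$)
$z{\left(f \right)} = \left(3 + f\right) \left(5 + f\right)$
$S{\left(Y \right)} = -75 - 80 Y^{2} - 39 Y - 5 \left(Y + 2 Y^{2}\right)^{2}$ ($S{\left(Y \right)} = Y - 5 \left(15 + \left(\left(Y^{2} + Y Y\right) + Y\right)^{2} + 8 \left(\left(Y^{2} + Y Y\right) + Y\right)\right) = Y - 5 \left(15 + \left(\left(Y^{2} + Y^{2}\right) + Y\right)^{2} + 8 \left(\left(Y^{2} + Y^{2}\right) + Y\right)\right) = Y - 5 \left(15 + \left(2 Y^{2} + Y\right)^{2} + 8 \left(2 Y^{2} + Y\right)\right) = Y - 5 \left(15 + \left(Y + 2 Y^{2}\right)^{2} + 8 \left(Y + 2 Y^{2}\right)\right) = Y - 5 \left(15 + \left(Y + 2 Y^{2}\right)^{2} + \left(8 Y + 16 Y^{2}\right)\right) = Y - 5 \left(15 + \left(Y + 2 Y^{2}\right)^{2} + 8 Y + 16 Y^{2}\right) = Y - \left(75 + 5 \left(Y + 2 Y^{2}\right)^{2} + 40 Y + 80 Y^{2}\right) = -75 - 80 Y^{2} - 39 Y - 5 \left(Y + 2 Y^{2}\right)^{2}$)
$\left(S{\left(L \right)} + 61\right)^{2} = \left(\left(-75 - 85 \cdot 11^{2} - 429 - 20 \cdot 11^{3} - 20 \cdot 11^{4}\right) + 61\right)^{2} = \left(\left(-75 - 10285 - 429 - 26620 - 292820\right) + 61\right)^{2} = \left(-330229 + 61\right)^{2} = \left(-330168\right)^{2} = 109010908224$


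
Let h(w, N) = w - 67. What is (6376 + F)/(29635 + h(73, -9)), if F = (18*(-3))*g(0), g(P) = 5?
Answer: 6106/29641 ≈ 0.20600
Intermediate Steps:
h(w, N) = -67 + w
F = -270 (F = (18*(-3))*5 = -54*5 = -270)
(6376 + F)/(29635 + h(73, -9)) = (6376 - 270)/(29635 + (-67 + 73)) = 6106/(29635 + 6) = 6106/29641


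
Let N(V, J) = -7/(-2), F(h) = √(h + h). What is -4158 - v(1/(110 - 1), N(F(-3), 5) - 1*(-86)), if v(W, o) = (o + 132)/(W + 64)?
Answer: -58069019/13954 ≈ -4161.5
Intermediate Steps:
F(h) = √2*√h (F(h) = √(2*h) = √2*√h)
N(V, J) = 7/2 (N(V, J) = -7*(-½) = 7/2)
v(W, o) = (132 + o)/(64 + W)
-4158 - v(1/(110 - 1), N(F(-3), 5) - 1*(-86)) = -4158 - (132 + (7/2 - 1*(-86)))/(64 + 1/(110 - 1)) = -4158 - (132 + (7/2 + 86))/(64 + 1/109) = -4158 - (132 + 179/2)/(64 + 1/109) = -4158 - 443/(6977/109*2) = -4158 - 109*443/(6977*2) = -4158 - 1*48287/13954 = -4158 - 48287/13954 = -58069019/13954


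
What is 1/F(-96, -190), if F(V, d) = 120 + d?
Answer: -1/70 ≈ -0.014286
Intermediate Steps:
1/F(-96, -190) = 1/(120 - 190) = 1/(-70) = -1/70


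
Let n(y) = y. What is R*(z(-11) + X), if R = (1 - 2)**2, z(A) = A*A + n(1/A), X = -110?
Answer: 120/11 ≈ 10.909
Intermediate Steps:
z(A) = 1/A + A**2 (z(A) = A*A + 1/A = A**2 + 1/A = 1/A + A**2)
R = 1 (R = (-1)**2 = 1)
R*(z(-11) + X) = 1*((1 + (-11)**3)/(-11) - 110) = 1*(-(1 - 1331)/11 - 110) = 1*(-1/11*(-1330) - 110) = 1*(1330/11 - 110) = 1*(120/11) = 120/11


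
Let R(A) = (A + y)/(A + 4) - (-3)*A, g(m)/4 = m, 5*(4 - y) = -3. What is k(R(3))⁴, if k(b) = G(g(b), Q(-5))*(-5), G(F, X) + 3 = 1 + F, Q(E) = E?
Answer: 3243471329296/2401 ≈ 1.3509e+9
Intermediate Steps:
y = 23/5 (y = 4 - ⅕*(-3) = 4 + ⅗ = 23/5 ≈ 4.6000)
g(m) = 4*m
R(A) = 3*A + (23/5 + A)/(4 + A) (R(A) = (A + 23/5)/(A + 4) - (-3)*A = (23/5 + A)/(4 + A) + 3*A = 3*A + (23/5 + A)/(4 + A))
G(F, X) = -2 + F (G(F, X) = -3 + (1 + F) = -2 + F)
k(b) = 10 - 20*b (k(b) = (-2 + 4*b)*(-5) = 10 - 20*b)
k(R(3))⁴ = (10 - 4*(23 + 15*3² + 65*3)/(4 + 3))⁴ = (10 - 4*(23 + 15*9 + 195)/7)⁴ = (10 - 4*(23 + 135 + 195)/7)⁴ = (10 - 4*353/7)⁴ = (10 - 20*353/35)⁴ = (10 - 1412/7)⁴ = (-1342/7)⁴ = 3243471329296/2401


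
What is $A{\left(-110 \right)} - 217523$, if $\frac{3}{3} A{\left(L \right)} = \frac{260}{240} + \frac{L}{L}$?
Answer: $- \frac{2610251}{12} \approx -2.1752 \cdot 10^{5}$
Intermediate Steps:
$A{\left(L \right)} = \frac{25}{12}$ ($A{\left(L \right)} = \frac{260}{240} + \frac{L}{L} = 260 \cdot \frac{1}{240} + 1 = \frac{13}{12} + 1 = \frac{25}{12}$)
$A{\left(-110 \right)} - 217523 = \frac{25}{12} - 217523 = - \frac{2610251}{12}$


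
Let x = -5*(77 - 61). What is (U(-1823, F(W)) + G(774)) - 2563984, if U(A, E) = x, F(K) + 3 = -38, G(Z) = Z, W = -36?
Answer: -2563290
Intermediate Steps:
F(K) = -41 (F(K) = -3 - 38 = -41)
x = -80 (x = -5*16 = -80)
U(A, E) = -80
(U(-1823, F(W)) + G(774)) - 2563984 = (-80 + 774) - 2563984 = 694 - 2563984 = -2563290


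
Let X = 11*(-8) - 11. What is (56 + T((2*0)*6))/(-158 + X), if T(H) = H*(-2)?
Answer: -56/257 ≈ -0.21790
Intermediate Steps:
T(H) = -2*H
X = -99 (X = -88 - 11 = -99)
(56 + T((2*0)*6))/(-158 + X) = (56 - 2*2*0*6)/(-158 - 99) = (56 - 0*6)/(-257) = (56 - 2*0)*(-1/257) = (56 + 0)*(-1/257) = 56*(-1/257) = -56/257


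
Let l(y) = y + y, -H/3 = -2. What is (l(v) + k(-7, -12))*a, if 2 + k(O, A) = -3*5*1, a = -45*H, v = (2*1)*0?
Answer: 4590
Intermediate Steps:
H = 6 (H = -3*(-2) = 6)
v = 0 (v = 2*0 = 0)
l(y) = 2*y
a = -270 (a = -45*6 = -270)
k(O, A) = -17 (k(O, A) = -2 - 3*5*1 = -2 - 15*1 = -2 - 15 = -17)
(l(v) + k(-7, -12))*a = (2*0 - 17)*(-270) = (0 - 17)*(-270) = -17*(-270) = 4590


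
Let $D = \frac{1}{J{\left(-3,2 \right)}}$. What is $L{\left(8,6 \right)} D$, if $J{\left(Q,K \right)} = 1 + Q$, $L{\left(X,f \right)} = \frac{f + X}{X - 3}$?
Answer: $- \frac{7}{5} \approx -1.4$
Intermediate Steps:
$L{\left(X,f \right)} = \frac{X + f}{-3 + X}$
$D = - \frac{1}{2}$ ($D = \frac{1}{1 - 3} = \frac{1}{-2} = - \frac{1}{2} \approx -0.5$)
$L{\left(8,6 \right)} D = \frac{8 + 6}{-3 + 8} \left(- \frac{1}{2}\right) = \frac{1}{5} \cdot 14 \left(- \frac{1}{2}\right) = \frac{14}{5} \left(- \frac{1}{2}\right) = - \frac{7}{5}$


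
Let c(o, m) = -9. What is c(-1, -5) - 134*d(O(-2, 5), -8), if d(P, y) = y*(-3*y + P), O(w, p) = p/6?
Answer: 79837/3 ≈ 26612.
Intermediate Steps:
O(w, p) = p/6 (O(w, p) = p*(⅙) = p/6)
d(P, y) = y*(P - 3*y)
c(-1, -5) - 134*d(O(-2, 5), -8) = -9 - (-1072)*((⅙)*5 - 3*(-8)) = -9 - (-1072)*(⅚ + 24) = -9 - (-1072)*149/6 = -9 - 134*(-596/3) = -9 + 79864/3 = 79837/3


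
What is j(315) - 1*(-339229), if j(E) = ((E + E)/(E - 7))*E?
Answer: 7477213/22 ≈ 3.3987e+5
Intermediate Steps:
j(E) = 2*E²/(-7 + E) (j(E) = ((2*E)/(-7 + E))*E = (2*E/(-7 + E))*E = 2*E²/(-7 + E))
j(315) - 1*(-339229) = 2*315²/(-7 + 315) - 1*(-339229) = 2*99225/308 + 339229 = 2*99225*(1/308) + 339229 = 14175/22 + 339229 = 7477213/22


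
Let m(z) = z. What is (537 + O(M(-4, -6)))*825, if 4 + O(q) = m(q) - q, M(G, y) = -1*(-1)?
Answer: 439725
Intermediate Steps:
M(G, y) = 1
O(q) = -4 (O(q) = -4 + (q - q) = -4 + 0 = -4)
(537 + O(M(-4, -6)))*825 = (537 - 4)*825 = 533*825 = 439725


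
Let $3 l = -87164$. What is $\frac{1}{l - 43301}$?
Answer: $- \frac{3}{217067} \approx -1.3821 \cdot 10^{-5}$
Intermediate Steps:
$l = - \frac{87164}{3}$ ($l = \frac{1}{3} \left(-87164\right) = - \frac{87164}{3} \approx -29055.0$)
$\frac{1}{l - 43301} = \frac{1}{- \frac{87164}{3} - 43301} = \frac{1}{- \frac{217067}{3}} = - \frac{3}{217067}$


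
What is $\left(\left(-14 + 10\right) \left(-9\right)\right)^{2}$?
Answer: $1296$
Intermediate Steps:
$\left(\left(-14 + 10\right) \left(-9\right)\right)^{2} = \left(\left(-4\right) \left(-9\right)\right)^{2} = 36^{2} = 1296$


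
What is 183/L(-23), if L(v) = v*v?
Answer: 183/529 ≈ 0.34594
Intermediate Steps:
L(v) = v**2
183/L(-23) = 183/((-23)**2) = 183/529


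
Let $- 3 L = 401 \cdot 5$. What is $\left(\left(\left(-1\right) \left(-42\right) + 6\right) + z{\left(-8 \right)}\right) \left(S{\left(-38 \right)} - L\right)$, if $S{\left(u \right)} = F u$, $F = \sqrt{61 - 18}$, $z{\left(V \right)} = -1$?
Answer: $\frac{94235}{3} - 1786 \sqrt{43} \approx 19700.0$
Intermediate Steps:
$L = - \frac{2005}{3}$ ($L = - \frac{401 \cdot 5}{3} = \left(- \frac{1}{3}\right) 2005 = - \frac{2005}{3} \approx -668.33$)
$F = \sqrt{43} \approx 6.5574$
$S{\left(u \right)} = u \sqrt{43}$ ($S{\left(u \right)} = \sqrt{43} u = u \sqrt{43}$)
$\left(\left(\left(-1\right) \left(-42\right) + 6\right) + z{\left(-8 \right)}\right) \left(S{\left(-38 \right)} - L\right) = \left(\left(\left(-1\right) \left(-42\right) + 6\right) - 1\right) \left(- 38 \sqrt{43} - - \frac{2005}{3}\right) = \left(\left(42 + 6\right) - 1\right) \left(- 38 \sqrt{43} + \frac{2005}{3}\right) = \left(48 - 1\right) \left(\frac{2005}{3} - 38 \sqrt{43}\right) = 47 \left(\frac{2005}{3} - 38 \sqrt{43}\right) = \frac{94235}{3} - 1786 \sqrt{43}$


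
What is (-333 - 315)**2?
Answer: 419904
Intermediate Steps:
(-333 - 315)**2 = (-648)**2 = 419904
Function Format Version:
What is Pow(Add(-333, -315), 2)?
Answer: 419904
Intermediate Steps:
Pow(Add(-333, -315), 2) = Pow(-648, 2) = 419904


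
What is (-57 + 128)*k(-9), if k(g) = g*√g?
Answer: -1917*I ≈ -1917.0*I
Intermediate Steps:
k(g) = g^(3/2)
(-57 + 128)*k(-9) = (-57 + 128)*(-9)^(3/2) = 71*(-27*I) = -1917*I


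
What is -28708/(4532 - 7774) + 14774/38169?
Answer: 571826480/61871949 ≈ 9.2421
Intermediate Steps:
-28708/(4532 - 7774) + 14774/38169 = -28708/(-3242) + 14774*(1/38169) = -28708*(-1/3242) + 14774/38169 = 14354/1621 + 14774/38169 = 571826480/61871949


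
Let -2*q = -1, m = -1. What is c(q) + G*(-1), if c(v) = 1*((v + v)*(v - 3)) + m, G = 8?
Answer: -23/2 ≈ -11.500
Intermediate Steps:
q = 1/2 (q = -1/2*(-1) = 1/2 ≈ 0.50000)
c(v) = -1 + 2*v*(-3 + v) (c(v) = 1*((v + v)*(v - 3)) - 1 = 1*((2*v)*(-3 + v)) - 1 = 1*(2*v*(-3 + v)) - 1 = 2*v*(-3 + v) - 1 = -1 + 2*v*(-3 + v))
c(q) + G*(-1) = (-1 - 6*1/2 + 2*(1/2)**2) + 8*(-1) = (-1 - 3 + 2*(1/4)) - 8 = (-1 - 3 + 1/2) - 8 = -7/2 - 8 = -23/2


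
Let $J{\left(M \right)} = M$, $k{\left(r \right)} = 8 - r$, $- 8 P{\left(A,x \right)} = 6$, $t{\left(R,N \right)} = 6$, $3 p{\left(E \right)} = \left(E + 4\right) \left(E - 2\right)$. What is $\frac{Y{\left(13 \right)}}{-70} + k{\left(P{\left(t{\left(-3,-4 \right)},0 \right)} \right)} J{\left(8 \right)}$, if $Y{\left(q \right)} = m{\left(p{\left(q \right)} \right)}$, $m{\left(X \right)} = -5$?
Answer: $\frac{981}{14} \approx 70.071$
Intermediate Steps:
$p{\left(E \right)} = \frac{\left(-2 + E\right) \left(4 + E\right)}{3}$ ($p{\left(E \right)} = \frac{\left(E + 4\right) \left(E - 2\right)}{3} = \frac{\left(4 + E\right) \left(-2 + E\right)}{3} = \frac{\left(-2 + E\right) \left(4 + E\right)}{3}$)
$P{\left(A,x \right)} = - \frac{3}{4}$ ($P{\left(A,x \right)} = \left(- \frac{1}{8}\right) 6 = - \frac{3}{4}$)
$Y{\left(q \right)} = -5$
$\frac{Y{\left(13 \right)}}{-70} + k{\left(P{\left(t{\left(-3,-4 \right)},0 \right)} \right)} J{\left(8 \right)} = - \frac{5}{-70} + \left(8 - - \frac{3}{4}\right) 8 = \left(-5\right) \left(- \frac{1}{70}\right) + \left(8 + \frac{3}{4}\right) 8 = \frac{1}{14} + \frac{35}{4} \cdot 8 = \frac{1}{14} + 70 = \frac{981}{14}$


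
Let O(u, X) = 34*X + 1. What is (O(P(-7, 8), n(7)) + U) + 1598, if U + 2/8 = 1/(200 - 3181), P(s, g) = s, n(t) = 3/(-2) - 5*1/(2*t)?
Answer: 128174029/83468 ≈ 1535.6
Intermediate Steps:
n(t) = -3/2 - 5/(2*t) (n(t) = 3*(-½) - 5/(2*t) = -3/2 - 5/(2*t))
U = -2985/11924 (U = -¼ + 1/(200 - 3181) = -¼ + 1/(-2981) = -¼ - 1/2981 = -2985/11924 ≈ -0.25034)
O(u, X) = 1 + 34*X
(O(P(-7, 8), n(7)) + U) + 1598 = ((1 + 34*((½)*(-5 - 3*7)/7)) - 2985/11924) + 1598 = ((1 + 34*((½)*(⅐)*(-5 - 21))) - 2985/11924) + 1598 = ((1 + 34*((½)*(⅐)*(-26))) - 2985/11924) + 1598 = ((1 + 34*(-13/7)) - 2985/11924) + 1598 = ((1 - 442/7) - 2985/11924) + 1598 = (-435/7 - 2985/11924) + 1598 = -5207835/83468 + 1598 = 128174029/83468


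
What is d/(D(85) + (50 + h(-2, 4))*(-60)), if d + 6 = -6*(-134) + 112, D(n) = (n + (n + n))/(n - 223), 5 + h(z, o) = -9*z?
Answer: -8372/34793 ≈ -0.24062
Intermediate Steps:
h(z, o) = -5 - 9*z
D(n) = 3*n/(-223 + n) (D(n) = (n + 2*n)/(-223 + n) = (3*n)/(-223 + n) = 3*n/(-223 + n))
d = 910 (d = -6 + (-6*(-134) + 112) = -6 + (804 + 112) = -6 + 916 = 910)
d/(D(85) + (50 + h(-2, 4))*(-60)) = 910/(3*85/(-223 + 85) + (50 + (-5 - 9*(-2)))*(-60)) = 910/(3*85/(-138) + (50 + (-5 + 18))*(-60)) = 910/(3*85*(-1/138) + (50 + 13)*(-60)) = 910/(-85/46 + 63*(-60)) = 910/(-85/46 - 3780) = 910/(-173965/46) = 910*(-46/173965) = -8372/34793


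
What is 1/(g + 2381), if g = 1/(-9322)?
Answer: 9322/22195681 ≈ 0.00041999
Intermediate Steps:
g = -1/9322 ≈ -0.00010727
1/(g + 2381) = 1/(-1/9322 + 2381) = 1/(22195681/9322) = 9322/22195681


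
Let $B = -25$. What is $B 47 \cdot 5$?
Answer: $-5875$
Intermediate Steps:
$B 47 \cdot 5 = \left(-25\right) 47 \cdot 5 = \left(-1175\right) 5 = -5875$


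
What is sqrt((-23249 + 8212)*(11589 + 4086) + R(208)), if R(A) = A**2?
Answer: I*sqrt(235661711) ≈ 15351.0*I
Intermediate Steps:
sqrt((-23249 + 8212)*(11589 + 4086) + R(208)) = sqrt((-23249 + 8212)*(11589 + 4086) + 208**2) = sqrt(-15037*15675 + 43264) = sqrt(-235704975 + 43264) = sqrt(-235661711) = I*sqrt(235661711)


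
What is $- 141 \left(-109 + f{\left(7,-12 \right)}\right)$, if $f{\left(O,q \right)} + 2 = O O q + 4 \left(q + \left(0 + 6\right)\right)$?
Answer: $101943$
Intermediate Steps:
$f{\left(O,q \right)} = 22 + 4 q + q O^{2}$ ($f{\left(O,q \right)} = -2 + \left(O O q + 4 \left(q + \left(0 + 6\right)\right)\right) = -2 + \left(O^{2} q + 4 \left(q + 6\right)\right) = -2 + \left(q O^{2} + 4 \left(6 + q\right)\right) = -2 + \left(q O^{2} + \left(24 + 4 q\right)\right) = -2 + \left(24 + 4 q + q O^{2}\right) = 22 + 4 q + q O^{2}$)
$- 141 \left(-109 + f{\left(7,-12 \right)}\right) = - 141 \left(-109 + \left(22 + 4 \left(-12\right) - 12 \cdot 7^{2}\right)\right) = - 141 \left(-109 - 614\right) = \left(-141\right) \left(-723\right) = 101943$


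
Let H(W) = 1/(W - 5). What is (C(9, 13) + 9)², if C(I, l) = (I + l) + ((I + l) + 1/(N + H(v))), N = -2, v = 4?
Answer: 24964/9 ≈ 2773.8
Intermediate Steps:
H(W) = 1/(-5 + W)
C(I, l) = -⅓ + 2*I + 2*l (C(I, l) = (I + l) + ((I + l) + 1/(-2 + 1/(-5 + 4))) = (I + l) + ((I + l) + 1/(-2 + 1/(-1))) = (I + l) + ((I + l) + 1/(-2 - 1)) = (I + l) + ((I + l) + 1/(-3)) = (I + l) + ((I + l) - ⅓) = (I + l) + (-⅓ + I + l) = -⅓ + 2*I + 2*l)
(C(9, 13) + 9)² = ((-⅓ + 2*9 + 2*13) + 9)² = ((-⅓ + 18 + 26) + 9)² = (131/3 + 9)² = (158/3)² = 24964/9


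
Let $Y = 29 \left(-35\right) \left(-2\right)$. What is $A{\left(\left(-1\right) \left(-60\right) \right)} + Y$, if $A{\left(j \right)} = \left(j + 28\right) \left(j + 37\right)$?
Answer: $10566$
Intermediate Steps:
$A{\left(j \right)} = \left(28 + j\right) \left(37 + j\right)$
$Y = 2030$ ($Y = \left(-1015\right) \left(-2\right) = 2030$)
$A{\left(\left(-1\right) \left(-60\right) \right)} + Y = \left(1036 + \left(\left(-1\right) \left(-60\right)\right)^{2} + 65 \left(\left(-1\right) \left(-60\right)\right)\right) + 2030 = \left(1036 + 60^{2} + 65 \cdot 60\right) + 2030 = \left(1036 + 3600 + 3900\right) + 2030 = 8536 + 2030 = 10566$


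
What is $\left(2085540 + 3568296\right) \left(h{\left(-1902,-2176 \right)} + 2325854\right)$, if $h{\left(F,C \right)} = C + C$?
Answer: $13125391581672$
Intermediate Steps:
$h{\left(F,C \right)} = 2 C$
$\left(2085540 + 3568296\right) \left(h{\left(-1902,-2176 \right)} + 2325854\right) = \left(2085540 + 3568296\right) \left(2 \left(-2176\right) + 2325854\right) = 5653836 \left(-4352 + 2325854\right) = 5653836 \cdot 2321502 = 13125391581672$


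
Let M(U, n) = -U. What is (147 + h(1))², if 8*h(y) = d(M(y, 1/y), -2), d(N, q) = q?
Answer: 344569/16 ≈ 21536.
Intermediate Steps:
h(y) = -¼ (h(y) = (⅛)*(-2) = -¼)
(147 + h(1))² = (147 - ¼)² = (587/4)² = 344569/16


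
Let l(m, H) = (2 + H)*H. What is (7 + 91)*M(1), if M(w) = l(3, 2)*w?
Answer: 784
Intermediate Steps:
l(m, H) = H*(2 + H)
M(w) = 8*w (M(w) = (2*(2 + 2))*w = (2*4)*w = 8*w)
(7 + 91)*M(1) = (7 + 91)*(8*1) = 98*8 = 784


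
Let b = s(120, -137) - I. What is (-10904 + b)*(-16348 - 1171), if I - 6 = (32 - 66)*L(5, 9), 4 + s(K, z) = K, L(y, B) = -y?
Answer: 192078316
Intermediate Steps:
s(K, z) = -4 + K
I = 176 (I = 6 + (32 - 66)*(-1*5) = 6 - 34*(-5) = 6 + 170 = 176)
b = -60 (b = (-4 + 120) - 1*176 = 116 - 176 = -60)
(-10904 + b)*(-16348 - 1171) = (-10904 - 60)*(-16348 - 1171) = -10964*(-17519) = 192078316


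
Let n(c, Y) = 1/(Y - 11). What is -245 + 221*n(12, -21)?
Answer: -8061/32 ≈ -251.91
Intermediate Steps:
n(c, Y) = 1/(-11 + Y)
-245 + 221*n(12, -21) = -245 + 221/(-11 - 21) = -245 + 221/(-32) = -245 + 221*(-1/32) = -245 - 221/32 = -8061/32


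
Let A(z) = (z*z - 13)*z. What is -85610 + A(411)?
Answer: 69335578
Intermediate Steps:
A(z) = z*(-13 + z**2) (A(z) = (z**2 - 13)*z = (-13 + z**2)*z = z*(-13 + z**2))
-85610 + A(411) = -85610 + 411*(-13 + 411**2) = -85610 + 411*(-13 + 168921) = -85610 + 411*168908 = -85610 + 69421188 = 69335578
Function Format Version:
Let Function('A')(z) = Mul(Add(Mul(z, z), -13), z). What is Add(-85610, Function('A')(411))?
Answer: 69335578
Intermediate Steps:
Function('A')(z) = Mul(z, Add(-13, Pow(z, 2))) (Function('A')(z) = Mul(Add(Pow(z, 2), -13), z) = Mul(Add(-13, Pow(z, 2)), z) = Mul(z, Add(-13, Pow(z, 2))))
Add(-85610, Function('A')(411)) = Add(-85610, Mul(411, Add(-13, Pow(411, 2)))) = Add(-85610, Mul(411, Add(-13, 168921))) = Add(-85610, Mul(411, 168908)) = Add(-85610, 69421188) = 69335578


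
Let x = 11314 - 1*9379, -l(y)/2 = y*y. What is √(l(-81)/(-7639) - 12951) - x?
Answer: -1935 + 3*I*√83960730257/7639 ≈ -1935.0 + 113.79*I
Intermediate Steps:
l(y) = -2*y² (l(y) = -2*y*y = -2*y²)
x = 1935 (x = 11314 - 9379 = 1935)
√(l(-81)/(-7639) - 12951) - x = √(-2*(-81)²/(-7639) - 12951) - 1*1935 = √(-2*6561*(-1/7639) - 12951) - 1935 = √(-13122*(-1/7639) - 12951) - 1935 = √(13122/7639 - 12951) - 1935 = √(-98919567/7639) - 1935 = 3*I*√83960730257/7639 - 1935 = -1935 + 3*I*√83960730257/7639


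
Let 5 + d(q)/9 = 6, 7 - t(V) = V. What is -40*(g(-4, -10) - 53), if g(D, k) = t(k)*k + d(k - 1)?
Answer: 8560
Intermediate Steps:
t(V) = 7 - V
d(q) = 9 (d(q) = -45 + 9*6 = -45 + 54 = 9)
g(D, k) = 9 + k*(7 - k) (g(D, k) = (7 - k)*k + 9 = k*(7 - k) + 9 = 9 + k*(7 - k))
-40*(g(-4, -10) - 53) = -40*((9 - 1*(-10)*(-7 - 10)) - 53) = -40*((9 - 1*(-10)*(-17)) - 53) = -40*((9 - 170) - 53) = -40*(-161 - 53) = -40*(-214) = 8560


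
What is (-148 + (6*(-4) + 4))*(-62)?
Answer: 10416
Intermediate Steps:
(-148 + (6*(-4) + 4))*(-62) = (-148 + (-24 + 4))*(-62) = (-148 - 20)*(-62) = -168*(-62) = 10416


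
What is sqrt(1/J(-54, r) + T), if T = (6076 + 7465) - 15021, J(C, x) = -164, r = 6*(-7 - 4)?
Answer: 3*I*sqrt(1105729)/82 ≈ 38.471*I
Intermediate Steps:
r = -66 (r = 6*(-11) = -66)
T = -1480 (T = 13541 - 15021 = -1480)
sqrt(1/J(-54, r) + T) = sqrt(1/(-164) - 1480) = sqrt(-1/164 - 1480) = sqrt(-242721/164) = 3*I*sqrt(1105729)/82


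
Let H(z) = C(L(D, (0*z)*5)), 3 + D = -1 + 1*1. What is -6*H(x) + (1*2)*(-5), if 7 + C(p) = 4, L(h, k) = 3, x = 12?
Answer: 8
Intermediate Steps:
D = -3 (D = -3 + (-1 + 1*1) = -3 + (-1 + 1) = -3 + 0 = -3)
C(p) = -3 (C(p) = -7 + 4 = -3)
H(z) = -3
-6*H(x) + (1*2)*(-5) = -6*(-3) + (1*2)*(-5) = 18 + 2*(-5) = 18 - 10 = 8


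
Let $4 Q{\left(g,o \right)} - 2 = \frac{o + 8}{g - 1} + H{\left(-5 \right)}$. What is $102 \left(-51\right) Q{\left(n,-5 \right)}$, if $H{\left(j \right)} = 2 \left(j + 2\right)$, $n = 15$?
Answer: $\frac{137853}{28} \approx 4923.3$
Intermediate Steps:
$H{\left(j \right)} = 4 + 2 j$ ($H{\left(j \right)} = 2 \left(2 + j\right) = 4 + 2 j$)
$Q{\left(g,o \right)} = -1 + \frac{8 + o}{4 \left(-1 + g\right)}$ ($Q{\left(g,o \right)} = \frac{1}{2} + \frac{\frac{o + 8}{g - 1} + \left(4 + 2 \left(-5\right)\right)}{4} = \frac{1}{2} + \frac{\frac{8 + o}{-1 + g} + \left(4 - 10\right)}{4} = \frac{1}{2} + \frac{\frac{8 + o}{-1 + g} - 6}{4} = \frac{1}{2} + \frac{-6 + \frac{8 + o}{-1 + g}}{4} = \frac{1}{2} - \left(\frac{3}{2} - \frac{8 + o}{4 \left(-1 + g\right)}\right) = -1 + \frac{8 + o}{4 \left(-1 + g\right)}$)
$102 \left(-51\right) Q{\left(n,-5 \right)} = 102 \left(-51\right) \frac{3 - 15 + \frac{1}{4} \left(-5\right)}{-1 + 15} = - 5202 \frac{3 - 15 - \frac{5}{4}}{14} = - 5202 \cdot \frac{1}{14} \left(- \frac{53}{4}\right) = \left(-5202\right) \left(- \frac{53}{56}\right) = \frac{137853}{28}$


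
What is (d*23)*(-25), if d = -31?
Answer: 17825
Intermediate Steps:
(d*23)*(-25) = -31*23*(-25) = -713*(-25) = 17825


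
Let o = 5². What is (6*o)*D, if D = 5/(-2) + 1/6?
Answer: -350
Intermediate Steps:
D = -7/3 (D = 5*(-½) + 1*(⅙) = -5/2 + ⅙ = -7/3 ≈ -2.3333)
o = 25
(6*o)*D = (6*25)*(-7/3) = 150*(-7/3) = -350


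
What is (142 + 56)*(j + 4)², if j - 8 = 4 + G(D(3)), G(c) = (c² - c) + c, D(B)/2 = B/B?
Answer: 79200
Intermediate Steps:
D(B) = 2 (D(B) = 2*(B/B) = 2*1 = 2)
G(c) = c²
j = 16 (j = 8 + (4 + 2²) = 8 + (4 + 4) = 8 + 8 = 16)
(142 + 56)*(j + 4)² = (142 + 56)*(16 + 4)² = 198*20² = 198*400 = 79200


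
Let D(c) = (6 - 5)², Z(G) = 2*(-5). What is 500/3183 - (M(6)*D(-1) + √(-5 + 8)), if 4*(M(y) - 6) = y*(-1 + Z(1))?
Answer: 67843/6366 - √3 ≈ 8.9250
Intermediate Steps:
Z(G) = -10
D(c) = 1 (D(c) = 1² = 1)
M(y) = 6 - 11*y/4 (M(y) = 6 + (y*(-1 - 10))/4 = 6 + (y*(-11))/4 = 6 + (-11*y)/4 = 6 - 11*y/4)
500/3183 - (M(6)*D(-1) + √(-5 + 8)) = 500/3183 - ((6 - 11/4*6)*1 + √(-5 + 8)) = 500*(1/3183) - ((6 - 33/2)*1 + √3) = 500/3183 - (-21/2*1 + √3) = 500/3183 - (-21/2 + √3) = 500/3183 + (21/2 - √3) = 67843/6366 - √3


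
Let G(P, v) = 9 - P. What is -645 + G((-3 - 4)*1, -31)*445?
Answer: 6475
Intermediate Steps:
-645 + G((-3 - 4)*1, -31)*445 = -645 + (9 - (-3 - 4))*445 = -645 + (9 - (-7))*445 = -645 + (9 - 1*(-7))*445 = -645 + (9 + 7)*445 = -645 + 16*445 = -645 + 7120 = 6475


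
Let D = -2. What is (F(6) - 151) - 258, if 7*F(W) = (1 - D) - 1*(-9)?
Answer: -2851/7 ≈ -407.29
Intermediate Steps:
F(W) = 12/7 (F(W) = ((1 - 1*(-2)) - 1*(-9))/7 = ((1 + 2) + 9)/7 = (3 + 9)/7 = (⅐)*12 = 12/7)
(F(6) - 151) - 258 = (12/7 - 151) - 258 = -1045/7 - 258 = -2851/7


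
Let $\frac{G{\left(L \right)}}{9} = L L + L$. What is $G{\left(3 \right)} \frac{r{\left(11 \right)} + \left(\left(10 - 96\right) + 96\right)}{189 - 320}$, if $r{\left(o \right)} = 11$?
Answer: $- \frac{2268}{131} \approx -17.313$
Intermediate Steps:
$G{\left(L \right)} = 9 L + 9 L^{2}$ ($G{\left(L \right)} = 9 \left(L L + L\right) = 9 \left(L^{2} + L\right) = 9 \left(L + L^{2}\right) = 9 L + 9 L^{2}$)
$G{\left(3 \right)} \frac{r{\left(11 \right)} + \left(\left(10 - 96\right) + 96\right)}{189 - 320} = 9 \cdot 3 \left(1 + 3\right) \frac{11 + \left(\left(10 - 96\right) + 96\right)}{189 - 320} = 9 \cdot 3 \cdot 4 \frac{11 + \left(-86 + 96\right)}{-131} = 108 \left(11 + 10\right) \left(- \frac{1}{131}\right) = 108 \cdot 21 \left(- \frac{1}{131}\right) = 108 \left(- \frac{21}{131}\right) = - \frac{2268}{131}$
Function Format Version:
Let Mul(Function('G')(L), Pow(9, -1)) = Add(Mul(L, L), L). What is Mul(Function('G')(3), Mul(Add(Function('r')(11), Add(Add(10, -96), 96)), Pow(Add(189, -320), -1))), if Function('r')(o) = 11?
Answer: Rational(-2268, 131) ≈ -17.313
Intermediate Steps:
Function('G')(L) = Add(Mul(9, L), Mul(9, Pow(L, 2))) (Function('G')(L) = Mul(9, Add(Mul(L, L), L)) = Mul(9, Add(Pow(L, 2), L)) = Mul(9, Add(L, Pow(L, 2))) = Add(Mul(9, L), Mul(9, Pow(L, 2))))
Mul(Function('G')(3), Mul(Add(Function('r')(11), Add(Add(10, -96), 96)), Pow(Add(189, -320), -1))) = Mul(Mul(9, 3, Add(1, 3)), Mul(Add(11, Add(Add(10, -96), 96)), Pow(Add(189, -320), -1))) = Mul(Mul(9, 3, 4), Mul(Add(11, Add(-86, 96)), Pow(-131, -1))) = Mul(108, Mul(Add(11, 10), Rational(-1, 131))) = Mul(108, Mul(21, Rational(-1, 131))) = Mul(108, Rational(-21, 131)) = Rational(-2268, 131)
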